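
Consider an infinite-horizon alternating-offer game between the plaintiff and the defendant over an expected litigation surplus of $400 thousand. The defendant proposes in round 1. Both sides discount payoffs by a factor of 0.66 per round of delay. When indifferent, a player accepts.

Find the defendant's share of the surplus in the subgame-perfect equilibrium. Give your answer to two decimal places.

240.96

Let x be the defendant's share when the defendant proposes and y be the plaintiff's share when the plaintiff proposes.
The plaintiff accepts iff offered ≥ 0.66·y, so x = 400 − 0.66y. Symmetrically y = 400 − 0.66x.
Substituting: x = 400 − 0.66(400 − 0.66x), giving x(1 − 0.66·0.66) = 400(1 − 0.66).
So x = 400 × 0.34 / 0.5644 ≈ 240.9639, and the plaintiff receives 400 − x ≈ 159.0361.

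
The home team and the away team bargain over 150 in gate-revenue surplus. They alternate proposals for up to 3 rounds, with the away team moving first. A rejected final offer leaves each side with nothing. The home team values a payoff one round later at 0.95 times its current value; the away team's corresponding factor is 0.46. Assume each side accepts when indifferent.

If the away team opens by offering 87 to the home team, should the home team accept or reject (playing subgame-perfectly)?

Round 3 (the away team proposes): the home team will accept anything ≥ 0, so the away team offers 0 and keeps 150.
Round 2 (the home team proposes): the away team can get 150 next round, worth 0.46 × 150 = 69 now. The home team offers 69 and keeps 150 − 69 = 81.
So by rejecting in round 1, the home team gets 81 next round, worth 0.95 × 81 = 76.95 now.
Offer 87 ≥ 76.95, so the home team accepts.

Accept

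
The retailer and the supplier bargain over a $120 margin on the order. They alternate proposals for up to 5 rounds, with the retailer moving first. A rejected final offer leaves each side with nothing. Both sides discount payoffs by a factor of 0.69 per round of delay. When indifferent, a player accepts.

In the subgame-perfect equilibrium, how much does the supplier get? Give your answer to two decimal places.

Round 5 (the retailer proposes): the supplier will accept anything ≥ 0, so the retailer offers 0 and keeps 120.
Round 4 (the supplier proposes): the retailer can get 120 next round, worth 0.69 × 120 = 82.8 now; the supplier offers that and keeps 37.2.
Round 3 (the retailer proposes): the supplier can get 37.2 next round, worth 0.69 × 37.2 = 25.668 now. The retailer offers 25.668 and keeps 120 − 25.668 = 94.332.
Round 2 (the supplier proposes): the retailer can get 94.332 next round, worth 0.69 × 94.332 = 65.08908 now, so the supplier offers 65.08908, keeping 54.91092.
Round 1 (the retailer proposes): the supplier can get 54.91092 next round, worth 0.69 × 54.91092 = 37.8885348 now. The retailer offers 37.8885348 and keeps 120 − 37.8885348 = 82.1114652.

37.89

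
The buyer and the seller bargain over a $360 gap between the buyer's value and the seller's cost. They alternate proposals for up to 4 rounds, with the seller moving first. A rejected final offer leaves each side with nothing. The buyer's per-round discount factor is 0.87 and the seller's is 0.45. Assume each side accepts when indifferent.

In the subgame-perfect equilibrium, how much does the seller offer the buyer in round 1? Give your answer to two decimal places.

Round 4 (the buyer proposes): rejection yields 0 for the seller; the buyer offers 0 and keeps 360.
Round 3 (the seller proposes): the buyer can get 360 next round, worth 0.87 × 360 = 313.2 now, so the seller offers 313.2, keeping 46.8.
Round 2 (the buyer proposes): the seller can get 46.8 next round, worth 0.45 × 46.8 = 21.06 now; the buyer offers that and keeps 338.94.
Round 1 (the seller proposes): the buyer can get 338.94 next round, worth 0.87 × 338.94 = 294.8778 now, so the seller offers 294.8778, keeping 65.1222.

294.88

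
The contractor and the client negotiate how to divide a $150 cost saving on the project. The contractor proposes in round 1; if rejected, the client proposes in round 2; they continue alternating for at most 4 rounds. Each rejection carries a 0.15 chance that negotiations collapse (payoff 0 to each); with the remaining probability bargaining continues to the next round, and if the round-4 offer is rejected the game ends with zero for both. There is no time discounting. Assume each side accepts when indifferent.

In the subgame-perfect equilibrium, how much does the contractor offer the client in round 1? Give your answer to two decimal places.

111.24

Round 4 (the client proposes): rejection yields 0 for the contractor; the client offers 0 and keeps 150.
Round 3 (the contractor proposes): rejecting gives the client an expected 0.85 × 150 = 127.5. The contractor offers 127.5 and keeps 150 − 127.5 = 22.5.
Round 2 (the client proposes): rejecting gives the contractor an expected 0.85 × 22.5 = 19.125; the client offers that and keeps 130.875.
Round 1 (the contractor proposes): rejecting gives the client an expected 0.85 × 130.875 = 111.24375; the contractor offers that and keeps 38.75625.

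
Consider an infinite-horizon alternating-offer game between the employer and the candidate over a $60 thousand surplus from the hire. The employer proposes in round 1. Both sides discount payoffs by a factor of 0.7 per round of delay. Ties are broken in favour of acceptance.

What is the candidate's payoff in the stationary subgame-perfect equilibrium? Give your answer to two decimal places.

24.71

In a stationary SPE each proposer offers the other exactly their discounted continuation value.
If the employer keeps x when proposing and the candidate keeps y when proposing, then x = 60 − 0.7y and y = 60 − 0.7x.
Solving: x = 60(1 − 0.7) / (1 − 0.7·0.7) = 18 / 0.51 ≈ 35.2941.
The candidate gets 60 − 35.2941 ≈ 24.7059.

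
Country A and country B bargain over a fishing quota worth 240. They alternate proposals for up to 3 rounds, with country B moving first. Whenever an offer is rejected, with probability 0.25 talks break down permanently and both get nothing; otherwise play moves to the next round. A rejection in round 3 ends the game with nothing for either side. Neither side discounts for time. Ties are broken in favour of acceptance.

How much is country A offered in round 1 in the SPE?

By backward induction:
Round 3 (country B proposes): country A will accept anything ≥ 0, so country B offers 0 and keeps 240.
Round 2 (country A proposes): rejecting gives country B an expected 0.75 × 240 = 180; country A offers that and keeps 60.
Round 1 (country B proposes): rejecting gives country A an expected 0.75 × 60 = 45; country B offers that and keeps 195.

45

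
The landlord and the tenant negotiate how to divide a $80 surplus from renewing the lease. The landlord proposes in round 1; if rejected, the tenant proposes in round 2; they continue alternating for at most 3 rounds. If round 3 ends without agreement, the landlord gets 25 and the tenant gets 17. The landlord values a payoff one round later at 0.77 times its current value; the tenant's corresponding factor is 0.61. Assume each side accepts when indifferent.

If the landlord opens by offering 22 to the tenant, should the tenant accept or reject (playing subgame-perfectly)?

Round 3 (the landlord proposes): the tenant gets 17 if talks fail, so the landlord offers 17 and keeps 63.
Round 2 (the tenant proposes): the landlord can get 63 next round, worth 0.77 × 63 = 48.51 now, so the tenant offers 48.51, keeping 31.49.
So by rejecting in round 1, the tenant gets 31.49 next round, worth 0.61 × 31.49 = 19.2089 now.
Offer 22 ≥ 19.2089, so the tenant accepts.

Accept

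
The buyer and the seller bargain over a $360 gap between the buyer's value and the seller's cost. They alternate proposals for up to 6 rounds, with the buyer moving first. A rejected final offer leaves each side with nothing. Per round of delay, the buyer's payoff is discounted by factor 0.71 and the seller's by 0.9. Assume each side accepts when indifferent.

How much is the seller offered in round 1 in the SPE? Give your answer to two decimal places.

286.30

By backward induction:
Round 6 (the seller proposes): the buyer will accept anything ≥ 0, so the seller offers 0 and keeps 360.
Round 5 (the buyer proposes): the seller can get 360 next round, worth 0.9 × 360 = 324 now. The buyer offers 324 and keeps 360 − 324 = 36.
Round 4 (the seller proposes): the buyer can get 36 next round, worth 0.71 × 36 = 25.56 now; the seller offers that and keeps 334.44.
Round 3 (the buyer proposes): the seller can get 334.44 next round, worth 0.9 × 334.44 = 300.996 now. The buyer offers 300.996 and keeps 360 − 300.996 = 59.004.
Round 2 (the seller proposes): the buyer can get 59.004 next round, worth 0.71 × 59.004 = 41.89284 now. The seller offers 41.89284 and keeps 360 − 41.89284 = 318.10716.
Round 1 (the buyer proposes): the seller can get 318.10716 next round, worth 0.9 × 318.10716 = 286.296444 now. The buyer offers 286.296444 and keeps 360 − 286.296444 = 73.703556.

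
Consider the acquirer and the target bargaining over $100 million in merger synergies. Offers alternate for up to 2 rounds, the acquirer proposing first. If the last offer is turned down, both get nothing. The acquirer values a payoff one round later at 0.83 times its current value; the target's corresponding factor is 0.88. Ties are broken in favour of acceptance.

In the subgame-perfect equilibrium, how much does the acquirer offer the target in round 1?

88

By backward induction:
Round 2 (the target proposes): the acquirer will accept anything ≥ 0, so the target offers 0 and keeps 100.
Round 1 (the acquirer proposes): the target can get 100 next round, worth 0.88 × 100 = 88 now; the acquirer offers that and keeps 12.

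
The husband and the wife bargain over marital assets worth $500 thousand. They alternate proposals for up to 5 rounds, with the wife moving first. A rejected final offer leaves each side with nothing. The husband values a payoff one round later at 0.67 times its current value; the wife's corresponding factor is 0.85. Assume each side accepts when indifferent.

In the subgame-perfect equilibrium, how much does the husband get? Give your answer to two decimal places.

By backward induction:
Round 5 (the wife proposes): rejection yields 0 for the husband; the wife offers 0 and keeps 500.
Round 4 (the husband proposes): the wife can get 500 next round, worth 0.85 × 500 = 425 now, so the husband offers 425, keeping 75.
Round 3 (the wife proposes): the husband can get 75 next round, worth 0.67 × 75 = 50.25 now, so the wife offers 50.25, keeping 449.75.
Round 2 (the husband proposes): the wife can get 449.75 next round, worth 0.85 × 449.75 = 382.2875 now; the husband offers that and keeps 117.7125.
Round 1 (the wife proposes): the husband can get 117.7125 next round, worth 0.67 × 117.7125 = 78.867375 now. The wife offers 78.867375 and keeps 500 − 78.867375 = 421.132625.

78.87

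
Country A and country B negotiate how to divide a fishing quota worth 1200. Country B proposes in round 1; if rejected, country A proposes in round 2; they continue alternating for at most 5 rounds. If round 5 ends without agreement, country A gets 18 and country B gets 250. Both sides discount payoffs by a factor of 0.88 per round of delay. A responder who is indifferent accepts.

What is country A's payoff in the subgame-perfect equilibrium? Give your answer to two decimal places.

235.65

Round 5 (country B proposes): country A gets 18 if talks fail, so country B offers 18 and keeps 1182.
Round 4 (country A proposes): country B can get 1182 next round, worth 0.88 × 1182 = 1040.16 now; country A offers that and keeps 159.84.
Round 3 (country B proposes): country A can get 159.84 next round, worth 0.88 × 159.84 = 140.6592 now, so country B offers 140.6592, keeping 1059.3408.
Round 2 (country A proposes): country B can get 1059.3408 next round, worth 0.88 × 1059.3408 = 932.219904 now, so country A offers 932.219904, keeping 267.780096.
Round 1 (country B proposes): country A can get 267.780096 next round, worth 0.88 × 267.780096 = 235.64648448 now; country B offers that and keeps 964.35351552.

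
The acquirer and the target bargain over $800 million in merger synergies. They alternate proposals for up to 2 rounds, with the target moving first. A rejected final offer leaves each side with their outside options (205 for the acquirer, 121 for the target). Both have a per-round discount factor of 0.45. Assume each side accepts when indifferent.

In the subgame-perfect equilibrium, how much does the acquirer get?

Round 2 (the acquirer proposes): the target gets 121 if talks fail, so the acquirer offers 121 and keeps 679.
Round 1 (the target proposes): the acquirer can get 679 next round, worth 0.45 × 679 = 305.55 now; the target offers that and keeps 494.45.

305.55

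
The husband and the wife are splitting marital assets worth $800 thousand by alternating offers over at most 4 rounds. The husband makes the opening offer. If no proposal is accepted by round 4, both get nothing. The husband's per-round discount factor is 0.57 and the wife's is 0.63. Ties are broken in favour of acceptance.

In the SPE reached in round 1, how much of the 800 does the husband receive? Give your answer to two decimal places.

402.29

By backward induction:
Round 4 (the wife proposes): rejection yields 0 for the husband; the wife offers 0 and keeps 800.
Round 3 (the husband proposes): the wife can get 800 next round, worth 0.63 × 800 = 504 now; the husband offers that and keeps 296.
Round 2 (the wife proposes): the husband can get 296 next round, worth 0.57 × 296 = 168.72 now, so the wife offers 168.72, keeping 631.28.
Round 1 (the husband proposes): the wife can get 631.28 next round, worth 0.63 × 631.28 = 397.7064 now; the husband offers that and keeps 402.2936.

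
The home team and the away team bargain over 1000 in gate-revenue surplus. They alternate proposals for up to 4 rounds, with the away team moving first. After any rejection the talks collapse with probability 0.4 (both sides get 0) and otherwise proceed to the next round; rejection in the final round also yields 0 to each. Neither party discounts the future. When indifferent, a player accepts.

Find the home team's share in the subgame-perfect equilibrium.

456

Round 4 (the home team proposes): rejection yields 0 for the away team; the home team offers 0 and keeps 1000.
Round 3 (the away team proposes): rejecting gives the home team an expected 0.6 × 1000 = 600. The away team offers 600 and keeps 1000 − 600 = 400.
Round 2 (the home team proposes): rejecting gives the away team an expected 0.6 × 400 = 240. The home team offers 240 and keeps 1000 − 240 = 760.
Round 1 (the away team proposes): rejecting gives the home team an expected 0.6 × 760 = 456; the away team offers that and keeps 544.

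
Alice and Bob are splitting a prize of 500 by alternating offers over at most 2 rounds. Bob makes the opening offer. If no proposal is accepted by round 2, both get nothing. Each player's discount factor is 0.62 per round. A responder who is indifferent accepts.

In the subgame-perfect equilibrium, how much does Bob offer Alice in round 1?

Round 2 (Alice proposes): Bob will accept anything ≥ 0, so Alice offers 0 and keeps 500.
Round 1 (Bob proposes): Alice can get 500 next round, worth 0.62 × 500 = 310 now, so Bob offers 310, keeping 190.

310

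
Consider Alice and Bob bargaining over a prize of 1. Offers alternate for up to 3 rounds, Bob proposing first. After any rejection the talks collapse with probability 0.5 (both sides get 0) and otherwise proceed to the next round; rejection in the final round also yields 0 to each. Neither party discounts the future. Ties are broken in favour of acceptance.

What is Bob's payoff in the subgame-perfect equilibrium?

Round 3 (Bob proposes): Alice will accept anything ≥ 0, so Bob offers 0 and keeps 1.
Round 2 (Alice proposes): rejecting gives Bob an expected 0.5 × 1 = 0.5; Alice offers that and keeps 0.5.
Round 1 (Bob proposes): rejecting gives Alice an expected 0.5 × 0.5 = 0.25, so Bob offers 0.25, keeping 0.75.

0.75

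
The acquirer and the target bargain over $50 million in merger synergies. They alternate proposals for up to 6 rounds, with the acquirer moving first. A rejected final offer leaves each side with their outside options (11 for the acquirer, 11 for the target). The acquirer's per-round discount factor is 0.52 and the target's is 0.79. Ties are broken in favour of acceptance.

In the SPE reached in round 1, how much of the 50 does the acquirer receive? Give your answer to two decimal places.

18.05

Solve by backward induction from round 6.
Round 6 (the target proposes): the acquirer gets 11 if talks fail, so the target offers 11 and keeps 39.
Round 5 (the acquirer proposes): the target can get 39 next round, worth 0.79 × 39 = 30.81 now; the acquirer offers that and keeps 19.19.
Round 4 (the target proposes): the acquirer can get 19.19 next round, worth 0.52 × 19.19 = 9.9788 now; the target offers that and keeps 40.0212.
Round 3 (the acquirer proposes): the target can get 40.0212 next round, worth 0.79 × 40.0212 = 31.616748 now. The acquirer offers 31.616748 and keeps 50 − 31.616748 = 18.383252.
Round 2 (the target proposes): the acquirer can get 18.383252 next round, worth 0.52 × 18.383252 = 9.55929104 now; the target offers that and keeps 40.44070896.
Round 1 (the acquirer proposes): the target can get 40.44070896 next round, worth 0.79 × 40.44070896 = 31.9481600784 now. The acquirer offers 31.9481600784 and keeps 50 − 31.9481600784 = 18.0518399216.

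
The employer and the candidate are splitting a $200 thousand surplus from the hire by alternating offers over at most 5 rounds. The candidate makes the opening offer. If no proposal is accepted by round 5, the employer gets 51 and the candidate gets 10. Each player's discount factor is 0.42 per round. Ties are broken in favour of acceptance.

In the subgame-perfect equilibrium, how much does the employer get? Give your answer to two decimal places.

58.90

Work backward from the last round.
Round 5 (the candidate proposes): the employer gets 51 if talks fail, so the candidate offers 51 and keeps 149.
Round 4 (the employer proposes): the candidate can get 149 next round, worth 0.42 × 149 = 62.58 now, so the employer offers 62.58, keeping 137.42.
Round 3 (the candidate proposes): the employer can get 137.42 next round, worth 0.42 × 137.42 = 57.7164 now. The candidate offers 57.7164 and keeps 200 − 57.7164 = 142.2836.
Round 2 (the employer proposes): the candidate can get 142.2836 next round, worth 0.42 × 142.2836 = 59.759112 now. The employer offers 59.759112 and keeps 200 − 59.759112 = 140.240888.
Round 1 (the candidate proposes): the employer can get 140.240888 next round, worth 0.42 × 140.240888 = 58.90117296 now; the candidate offers that and keeps 141.09882704.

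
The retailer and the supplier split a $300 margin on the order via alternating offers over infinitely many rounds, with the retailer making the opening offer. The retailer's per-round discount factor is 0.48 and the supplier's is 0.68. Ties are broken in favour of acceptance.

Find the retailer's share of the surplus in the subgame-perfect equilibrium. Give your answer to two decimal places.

142.52

In a stationary SPE each proposer offers the other exactly their discounted continuation value.
If the retailer keeps x when proposing and the supplier keeps y when proposing, then x = 300 − 0.68y and y = 300 − 0.48x.
Solving: x = 300(1 − 0.68) / (1 − 0.48·0.68) = 96 / 0.6736 ≈ 142.5178.
The supplier gets 300 − 142.5178 ≈ 157.4822.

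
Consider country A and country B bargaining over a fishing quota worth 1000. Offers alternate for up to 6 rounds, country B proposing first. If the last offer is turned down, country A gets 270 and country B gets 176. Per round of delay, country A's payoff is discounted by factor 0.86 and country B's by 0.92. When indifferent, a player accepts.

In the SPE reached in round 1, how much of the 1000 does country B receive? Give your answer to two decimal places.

Work backward from the last round.
Round 6 (country A proposes): country B gets 176 if talks fail, so country A offers 176 and keeps 824.
Round 5 (country B proposes): country A can get 824 next round, worth 0.86 × 824 = 708.64 now, so country B offers 708.64, keeping 291.36.
Round 4 (country A proposes): country B can get 291.36 next round, worth 0.92 × 291.36 = 268.0512 now, so country A offers 268.0512, keeping 731.9488.
Round 3 (country B proposes): country A can get 731.9488 next round, worth 0.86 × 731.9488 = 629.475968 now; country B offers that and keeps 370.524032.
Round 2 (country A proposes): country B can get 370.524032 next round, worth 0.92 × 370.524032 = 340.88210944 now. Country A offers 340.88210944 and keeps 1000 − 340.88210944 = 659.11789056.
Round 1 (country B proposes): country A can get 659.11789056 next round, worth 0.86 × 659.11789056 = 566.8413858816 now; country B offers that and keeps 433.1586141184.

433.16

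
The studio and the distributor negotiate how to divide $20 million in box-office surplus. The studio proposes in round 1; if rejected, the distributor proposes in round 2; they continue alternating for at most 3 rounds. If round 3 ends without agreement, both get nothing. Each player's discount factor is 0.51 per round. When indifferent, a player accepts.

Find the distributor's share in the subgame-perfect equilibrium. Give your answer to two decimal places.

5.00

Round 3 (the studio proposes): rejection yields 0 for the distributor; the studio offers 0 and keeps 20.
Round 2 (the distributor proposes): the studio can get 20 next round, worth 0.51 × 20 = 10.2 now, so the distributor offers 10.2, keeping 9.8.
Round 1 (the studio proposes): the distributor can get 9.8 next round, worth 0.51 × 9.8 = 4.998 now; the studio offers that and keeps 15.002.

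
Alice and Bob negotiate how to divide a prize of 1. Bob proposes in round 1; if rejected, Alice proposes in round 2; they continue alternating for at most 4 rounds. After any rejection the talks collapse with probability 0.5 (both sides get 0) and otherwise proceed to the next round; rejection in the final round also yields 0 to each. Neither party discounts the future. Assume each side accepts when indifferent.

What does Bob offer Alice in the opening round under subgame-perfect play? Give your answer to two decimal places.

Round 4 (Alice proposes): Bob will accept anything ≥ 0, so Alice offers 0 and keeps 1.
Round 3 (Bob proposes): rejecting gives Alice an expected 0.5 × 1 = 0.5; Bob offers that and keeps 0.5.
Round 2 (Alice proposes): rejecting gives Bob an expected 0.5 × 0.5 = 0.25, so Alice offers 0.25, keeping 0.75.
Round 1 (Bob proposes): rejecting gives Alice an expected 0.5 × 0.75 = 0.375; Bob offers that and keeps 0.625.

0.38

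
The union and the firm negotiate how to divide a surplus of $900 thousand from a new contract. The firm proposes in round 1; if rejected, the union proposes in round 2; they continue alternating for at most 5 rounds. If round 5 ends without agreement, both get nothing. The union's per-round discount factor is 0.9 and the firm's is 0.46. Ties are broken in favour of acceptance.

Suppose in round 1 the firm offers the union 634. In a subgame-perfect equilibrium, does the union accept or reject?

Accept

Round 5 (the firm proposes): the union will accept anything ≥ 0, so the firm offers 0 and keeps 900.
Round 4 (the union proposes): the firm can get 900 next round, worth 0.46 × 900 = 414 now; the union offers that and keeps 486.
Round 3 (the firm proposes): the union can get 486 next round, worth 0.9 × 486 = 437.4 now, so the firm offers 437.4, keeping 462.6.
Round 2 (the union proposes): the firm can get 462.6 next round, worth 0.46 × 462.6 = 212.796 now; the union offers that and keeps 687.204.
So by rejecting in round 1, the union gets 687.204 next round, worth 0.9 × 687.204 = 618.4836 now.
Offer 634 ≥ 618.4836, so the union accepts.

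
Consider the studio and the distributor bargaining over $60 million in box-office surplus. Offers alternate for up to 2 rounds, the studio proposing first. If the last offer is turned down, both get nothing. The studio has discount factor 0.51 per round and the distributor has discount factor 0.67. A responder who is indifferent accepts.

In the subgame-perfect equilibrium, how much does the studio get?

19.8

Solve by backward induction from round 2.
Round 2 (the distributor proposes): rejection yields 0 for the studio; the distributor offers 0 and keeps 60.
Round 1 (the studio proposes): the distributor can get 60 next round, worth 0.67 × 60 = 40.2 now. The studio offers 40.2 and keeps 60 − 40.2 = 19.8.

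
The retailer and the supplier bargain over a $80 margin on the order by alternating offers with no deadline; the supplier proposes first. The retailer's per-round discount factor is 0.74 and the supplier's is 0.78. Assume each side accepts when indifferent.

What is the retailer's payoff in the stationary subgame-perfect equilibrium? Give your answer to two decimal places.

In a stationary SPE each proposer offers the other exactly their discounted continuation value.
If the supplier keeps x when proposing and the retailer keeps y when proposing, then x = 80 − 0.74y and y = 80 − 0.78x.
Solving: x = 80(1 − 0.74) / (1 − 0.78·0.74) = 20.8 / 0.4228 ≈ 49.1958.
The retailer gets 80 − 49.1958 ≈ 30.8042.

30.80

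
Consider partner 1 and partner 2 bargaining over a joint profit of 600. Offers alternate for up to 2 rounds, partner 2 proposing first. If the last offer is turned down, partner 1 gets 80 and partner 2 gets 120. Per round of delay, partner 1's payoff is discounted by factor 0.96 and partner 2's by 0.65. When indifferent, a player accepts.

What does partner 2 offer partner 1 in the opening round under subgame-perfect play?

Round 2 (partner 1 proposes): partner 2 gets 120 if talks fail, so partner 1 offers 120 and keeps 480.
Round 1 (partner 2 proposes): partner 1 can get 480 next round, worth 0.96 × 480 = 460.8 now; partner 2 offers that and keeps 139.2.

460.8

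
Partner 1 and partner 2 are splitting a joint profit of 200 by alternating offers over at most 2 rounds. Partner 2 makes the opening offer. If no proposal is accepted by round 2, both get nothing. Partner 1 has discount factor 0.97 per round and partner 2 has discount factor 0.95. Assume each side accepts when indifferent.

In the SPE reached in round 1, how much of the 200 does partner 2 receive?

6

Work backward from the last round.
Round 2 (partner 1 proposes): rejection yields 0 for partner 2; partner 1 offers 0 and keeps 200.
Round 1 (partner 2 proposes): partner 1 can get 200 next round, worth 0.97 × 200 = 194 now. Partner 2 offers 194 and keeps 200 − 194 = 6.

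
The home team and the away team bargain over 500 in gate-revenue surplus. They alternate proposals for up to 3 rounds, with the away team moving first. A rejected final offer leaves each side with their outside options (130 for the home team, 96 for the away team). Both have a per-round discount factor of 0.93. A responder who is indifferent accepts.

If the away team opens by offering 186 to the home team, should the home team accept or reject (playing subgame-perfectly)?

Round 3 (the away team proposes): the home team gets 130 if talks fail, so the away team offers 130 and keeps 370.
Round 2 (the home team proposes): the away team can get 370 next round, worth 0.93 × 370 = 344.1 now. The home team offers 344.1 and keeps 500 − 344.1 = 155.9.
So by rejecting in round 1, the home team gets 155.9 next round, worth 0.93 × 155.9 = 144.987 now.
Offer 186 ≥ 144.987, so the home team accepts.

Accept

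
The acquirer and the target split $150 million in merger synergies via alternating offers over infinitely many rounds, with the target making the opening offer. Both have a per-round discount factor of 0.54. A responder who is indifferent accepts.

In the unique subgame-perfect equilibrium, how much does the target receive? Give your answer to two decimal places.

In a stationary SPE each proposer offers the other exactly their discounted continuation value.
If the target keeps x when proposing and the acquirer keeps y when proposing, then x = 150 − 0.54y and y = 150 − 0.54x.
Solving: x = 150(1 − 0.54) / (1 − 0.54·0.54) = 69 / 0.7084 ≈ 97.4026.
The acquirer gets 150 − 97.4026 ≈ 52.5974.

97.40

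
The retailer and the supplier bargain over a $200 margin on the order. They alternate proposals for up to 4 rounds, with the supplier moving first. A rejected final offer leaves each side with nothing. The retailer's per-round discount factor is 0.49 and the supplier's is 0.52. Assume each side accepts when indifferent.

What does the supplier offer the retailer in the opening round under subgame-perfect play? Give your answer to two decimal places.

Round 4 (the retailer proposes): rejection yields 0 for the supplier; the retailer offers 0 and keeps 200.
Round 3 (the supplier proposes): the retailer can get 200 next round, worth 0.49 × 200 = 98 now, so the supplier offers 98, keeping 102.
Round 2 (the retailer proposes): the supplier can get 102 next round, worth 0.52 × 102 = 53.04 now. The retailer offers 53.04 and keeps 200 − 53.04 = 146.96.
Round 1 (the supplier proposes): the retailer can get 146.96 next round, worth 0.49 × 146.96 = 72.0104 now. The supplier offers 72.0104 and keeps 200 − 72.0104 = 127.9896.

72.01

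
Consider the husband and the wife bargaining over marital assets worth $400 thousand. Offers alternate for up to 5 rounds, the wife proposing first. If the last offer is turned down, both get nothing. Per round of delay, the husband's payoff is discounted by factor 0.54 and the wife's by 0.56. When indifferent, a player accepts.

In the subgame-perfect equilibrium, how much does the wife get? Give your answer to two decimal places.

Round 5 (the wife proposes): the husband will accept anything ≥ 0, so the wife offers 0 and keeps 400.
Round 4 (the husband proposes): the wife can get 400 next round, worth 0.56 × 400 = 224 now, so the husband offers 224, keeping 176.
Round 3 (the wife proposes): the husband can get 176 next round, worth 0.54 × 176 = 95.04 now; the wife offers that and keeps 304.96.
Round 2 (the husband proposes): the wife can get 304.96 next round, worth 0.56 × 304.96 = 170.7776 now. The husband offers 170.7776 and keeps 400 − 170.7776 = 229.2224.
Round 1 (the wife proposes): the husband can get 229.2224 next round, worth 0.54 × 229.2224 = 123.780096 now, so the wife offers 123.780096, keeping 276.219904.

276.22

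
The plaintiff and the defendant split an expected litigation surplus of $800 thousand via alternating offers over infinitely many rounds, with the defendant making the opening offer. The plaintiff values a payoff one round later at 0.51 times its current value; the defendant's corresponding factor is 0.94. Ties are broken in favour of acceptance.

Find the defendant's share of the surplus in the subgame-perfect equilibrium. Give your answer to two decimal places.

In a stationary SPE each proposer offers the other exactly their discounted continuation value.
If the defendant keeps x when proposing and the plaintiff keeps y when proposing, then x = 800 − 0.51y and y = 800 − 0.94x.
Solving: x = 800(1 − 0.51) / (1 − 0.94·0.51) = 392 / 0.5206 ≈ 752.9773.
The plaintiff gets 800 − 752.9773 ≈ 47.0227.

752.98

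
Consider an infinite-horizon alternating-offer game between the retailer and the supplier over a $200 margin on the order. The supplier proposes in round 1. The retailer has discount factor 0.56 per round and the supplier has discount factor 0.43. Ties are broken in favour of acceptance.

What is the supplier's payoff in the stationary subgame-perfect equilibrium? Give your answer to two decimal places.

Let x be the supplier's share when the supplier proposes and y be the retailer's share when the retailer proposes.
The retailer accepts iff offered ≥ 0.56·y, so x = 200 − 0.56y. Symmetrically y = 200 − 0.43x.
Substituting: x = 200 − 0.56(200 − 0.43x), giving x(1 − 0.43·0.56) = 200(1 − 0.56).
So x = 200 × 0.44 / 0.7592 ≈ 115.9115, and the retailer receives 200 − x ≈ 84.0885.

115.91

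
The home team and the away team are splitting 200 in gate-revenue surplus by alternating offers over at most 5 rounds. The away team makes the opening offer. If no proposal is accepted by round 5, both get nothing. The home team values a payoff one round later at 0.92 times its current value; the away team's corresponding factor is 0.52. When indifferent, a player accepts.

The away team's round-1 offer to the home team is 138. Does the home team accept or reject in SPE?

Round 5 (the away team proposes): rejection yields 0 for the home team; the away team offers 0 and keeps 200.
Round 4 (the home team proposes): the away team can get 200 next round, worth 0.52 × 200 = 104 now; the home team offers that and keeps 96.
Round 3 (the away team proposes): the home team can get 96 next round, worth 0.92 × 96 = 88.32 now; the away team offers that and keeps 111.68.
Round 2 (the home team proposes): the away team can get 111.68 next round, worth 0.52 × 111.68 = 58.0736 now; the home team offers that and keeps 141.9264.
So by rejecting in round 1, the home team gets 141.9264 next round, worth 0.92 × 141.9264 = 130.572288 now.
Offer 138 ≥ 130.572288, so the home team accepts.

Accept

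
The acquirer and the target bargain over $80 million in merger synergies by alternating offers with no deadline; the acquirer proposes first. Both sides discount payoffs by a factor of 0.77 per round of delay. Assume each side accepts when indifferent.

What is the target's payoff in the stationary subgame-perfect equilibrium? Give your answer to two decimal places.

34.80

Let x be the acquirer's share when the acquirer proposes and y be the target's share when the target proposes.
The target accepts iff offered ≥ 0.77·y, so x = 80 − 0.77y. Symmetrically y = 80 − 0.77x.
Substituting: x = 80 − 0.77(80 − 0.77x), giving x(1 − 0.77·0.77) = 80(1 − 0.77).
So x = 80 × 0.23 / 0.4071 ≈ 45.1977, and the target receives 80 − x ≈ 34.8023.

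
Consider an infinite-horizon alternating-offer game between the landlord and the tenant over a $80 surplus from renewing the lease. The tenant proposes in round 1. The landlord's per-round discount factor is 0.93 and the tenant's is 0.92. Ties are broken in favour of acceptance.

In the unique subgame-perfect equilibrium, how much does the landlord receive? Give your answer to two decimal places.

Let x be the tenant's share when the tenant proposes and y be the landlord's share when the landlord proposes.
The landlord accepts iff offered ≥ 0.93·y, so x = 80 − 0.93y. Symmetrically y = 80 − 0.92x.
Substituting: x = 80 − 0.93(80 − 0.92x), giving x(1 − 0.92·0.93) = 80(1 − 0.93).
So x = 80 × 0.07 / 0.1444 ≈ 38.7812, and the landlord receives 80 − x ≈ 41.2188.

41.22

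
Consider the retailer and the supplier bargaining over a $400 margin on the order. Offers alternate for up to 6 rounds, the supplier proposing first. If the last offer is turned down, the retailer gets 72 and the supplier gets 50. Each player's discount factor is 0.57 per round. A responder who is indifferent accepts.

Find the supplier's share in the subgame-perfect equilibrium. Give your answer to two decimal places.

Round 6 (the retailer proposes): the supplier gets 50 if talks fail, so the retailer offers 50 and keeps 350.
Round 5 (the supplier proposes): the retailer can get 350 next round, worth 0.57 × 350 = 199.5 now; the supplier offers that and keeps 200.5.
Round 4 (the retailer proposes): the supplier can get 200.5 next round, worth 0.57 × 200.5 = 114.285 now. The retailer offers 114.285 and keeps 400 − 114.285 = 285.715.
Round 3 (the supplier proposes): the retailer can get 285.715 next round, worth 0.57 × 285.715 = 162.85755 now; the supplier offers that and keeps 237.14245.
Round 2 (the retailer proposes): the supplier can get 237.14245 next round, worth 0.57 × 237.14245 = 135.1711965 now. The retailer offers 135.1711965 and keeps 400 − 135.1711965 = 264.8288035.
Round 1 (the supplier proposes): the retailer can get 264.8288035 next round, worth 0.57 × 264.8288035 = 150.952417995 now; the supplier offers that and keeps 249.047582005.

249.05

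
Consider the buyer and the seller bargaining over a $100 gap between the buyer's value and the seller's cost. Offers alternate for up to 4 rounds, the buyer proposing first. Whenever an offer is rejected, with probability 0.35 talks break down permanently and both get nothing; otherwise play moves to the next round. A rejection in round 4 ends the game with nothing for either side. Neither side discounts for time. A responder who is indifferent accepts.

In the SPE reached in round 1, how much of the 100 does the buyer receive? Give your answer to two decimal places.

49.79

Round 4 (the seller proposes): the buyer will accept anything ≥ 0, so the seller offers 0 and keeps 100.
Round 3 (the buyer proposes): rejecting gives the seller an expected 0.65 × 100 = 65. The buyer offers 65 and keeps 100 − 65 = 35.
Round 2 (the seller proposes): rejecting gives the buyer an expected 0.65 × 35 = 22.75; the seller offers that and keeps 77.25.
Round 1 (the buyer proposes): rejecting gives the seller an expected 0.65 × 77.25 = 50.2125, so the buyer offers 50.2125, keeping 49.7875.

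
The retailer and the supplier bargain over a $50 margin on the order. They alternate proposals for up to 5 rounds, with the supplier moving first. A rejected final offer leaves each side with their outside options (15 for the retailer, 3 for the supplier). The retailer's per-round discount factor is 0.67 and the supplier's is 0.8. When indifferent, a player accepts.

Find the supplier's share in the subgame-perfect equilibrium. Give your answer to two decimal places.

35.40

Round 5 (the supplier proposes): the retailer gets 15 if talks fail, so the supplier offers 15 and keeps 35.
Round 4 (the retailer proposes): the supplier can get 35 next round, worth 0.8 × 35 = 28 now; the retailer offers that and keeps 22.
Round 3 (the supplier proposes): the retailer can get 22 next round, worth 0.67 × 22 = 14.74 now; the supplier offers that and keeps 35.26.
Round 2 (the retailer proposes): the supplier can get 35.26 next round, worth 0.8 × 35.26 = 28.208 now. The retailer offers 28.208 and keeps 50 − 28.208 = 21.792.
Round 1 (the supplier proposes): the retailer can get 21.792 next round, worth 0.67 × 21.792 = 14.60064 now, so the supplier offers 14.60064, keeping 35.39936.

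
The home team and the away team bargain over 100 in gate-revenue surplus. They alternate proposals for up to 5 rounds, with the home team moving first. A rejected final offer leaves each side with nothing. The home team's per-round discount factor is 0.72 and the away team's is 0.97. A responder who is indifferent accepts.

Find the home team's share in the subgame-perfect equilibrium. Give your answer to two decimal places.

53.87

Round 5 (the home team proposes): rejection yields 0 for the away team; the home team offers 0 and keeps 100.
Round 4 (the away team proposes): the home team can get 100 next round, worth 0.72 × 100 = 72 now; the away team offers that and keeps 28.
Round 3 (the home team proposes): the away team can get 28 next round, worth 0.97 × 28 = 27.16 now; the home team offers that and keeps 72.84.
Round 2 (the away team proposes): the home team can get 72.84 next round, worth 0.72 × 72.84 = 52.4448 now, so the away team offers 52.4448, keeping 47.5552.
Round 1 (the home team proposes): the away team can get 47.5552 next round, worth 0.97 × 47.5552 = 46.128544 now; the home team offers that and keeps 53.871456.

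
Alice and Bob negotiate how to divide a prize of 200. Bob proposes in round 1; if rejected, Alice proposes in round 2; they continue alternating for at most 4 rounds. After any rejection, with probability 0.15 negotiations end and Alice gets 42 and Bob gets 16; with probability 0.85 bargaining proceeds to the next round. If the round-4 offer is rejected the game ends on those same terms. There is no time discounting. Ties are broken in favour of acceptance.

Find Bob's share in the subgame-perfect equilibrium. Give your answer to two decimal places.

52.69

By backward induction:
Round 4 (Alice proposes): Bob gets 16 if talks fail, so Alice offers 16 and keeps 184.
Round 3 (Bob proposes): rejecting gives Alice an expected 0.85 × 184 + 0.15 × 42 = 162.7, so Bob offers 162.7, keeping 37.3.
Round 2 (Alice proposes): rejecting gives Bob an expected 0.85 × 37.3 + 0.15 × 16 = 34.105; Alice offers that and keeps 165.895.
Round 1 (Bob proposes): rejecting gives Alice an expected 0.85 × 165.895 + 0.15 × 42 = 147.31075; Bob offers that and keeps 52.68925.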